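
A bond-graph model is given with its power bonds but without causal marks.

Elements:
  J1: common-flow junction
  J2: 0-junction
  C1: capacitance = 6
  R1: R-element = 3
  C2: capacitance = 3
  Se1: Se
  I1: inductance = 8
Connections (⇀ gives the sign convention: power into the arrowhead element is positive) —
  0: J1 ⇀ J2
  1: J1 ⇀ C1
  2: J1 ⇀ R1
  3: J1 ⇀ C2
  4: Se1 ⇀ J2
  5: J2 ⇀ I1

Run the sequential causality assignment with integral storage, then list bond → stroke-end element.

β0 stroke→J1
β1 stroke→J1
β2 stroke→R1
β3 stroke→J1
β4 stroke→J2
β5 stroke→I1

#4 |J2  (Se1: effort source, stroke at far end)
#0 |J1  (common-e at J2 fixed by 4)
#5 |I1  (J2: bond 4 brought effort, rest push out)
#1 |J1  (C1 integral (e out))
#3 |J1  (C2: C, integral causality)
#2 |R1  (closing 1-jn rule on J1)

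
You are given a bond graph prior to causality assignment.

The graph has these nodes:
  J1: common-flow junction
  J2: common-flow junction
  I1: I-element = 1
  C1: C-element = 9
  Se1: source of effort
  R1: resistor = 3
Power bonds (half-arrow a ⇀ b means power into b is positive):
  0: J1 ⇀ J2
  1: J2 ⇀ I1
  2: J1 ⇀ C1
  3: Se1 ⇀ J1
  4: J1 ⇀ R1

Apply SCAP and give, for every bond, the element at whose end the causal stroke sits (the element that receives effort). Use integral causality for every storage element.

bond 3 stroke→J1  (Se1 (Se) sets effort on bond)
bond 1 stroke→I1  (I1: I, integral causality)
bond 0 stroke→J2  (common-f at J2 fixed by 1)
bond 2 stroke→J1  (J1 flow already set via bond 0)
bond 4 stroke→J1  (1-jn J1 has f-setter on 0)

b0 |J2
b1 |I1
b2 |J1
b3 |J1
b4 |J1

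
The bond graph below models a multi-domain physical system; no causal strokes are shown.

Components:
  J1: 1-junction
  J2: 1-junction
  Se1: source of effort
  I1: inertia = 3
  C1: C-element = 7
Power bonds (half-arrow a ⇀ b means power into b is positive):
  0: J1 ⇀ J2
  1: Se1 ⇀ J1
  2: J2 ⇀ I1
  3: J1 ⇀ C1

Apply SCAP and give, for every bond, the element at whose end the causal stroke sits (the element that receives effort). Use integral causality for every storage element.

#0 |J2
#1 |J1
#2 |I1
#3 |J1

b1 |J1  (Se1: effort source, stroke at far end)
b2 |I1  (I1: I, integral causality)
b0 |J2  (1-jn J2 has f-setter on 2)
b3 |J1  (common-f at J1 fixed by 0)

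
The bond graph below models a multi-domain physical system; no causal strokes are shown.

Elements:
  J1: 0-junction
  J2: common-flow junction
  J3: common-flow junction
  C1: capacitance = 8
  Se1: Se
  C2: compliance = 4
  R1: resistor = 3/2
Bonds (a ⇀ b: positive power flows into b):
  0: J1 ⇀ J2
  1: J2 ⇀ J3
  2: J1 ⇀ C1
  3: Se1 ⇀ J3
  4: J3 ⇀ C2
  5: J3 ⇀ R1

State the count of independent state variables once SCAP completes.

2  (C1, C2 all integral)

#3 stroke at J3  (Se1 fixes effort; stroke away)
#2 stroke at J1  (C1 outputs effort q/C1)
#0 stroke at J2  (0-jn J1 has e-setter on 2)
#1 stroke at J3  (J2 needs exactly one f-in)
#4 stroke at J3  (C2 integral (e out))
#5 stroke at R1  (closing 1-jn rule on J3)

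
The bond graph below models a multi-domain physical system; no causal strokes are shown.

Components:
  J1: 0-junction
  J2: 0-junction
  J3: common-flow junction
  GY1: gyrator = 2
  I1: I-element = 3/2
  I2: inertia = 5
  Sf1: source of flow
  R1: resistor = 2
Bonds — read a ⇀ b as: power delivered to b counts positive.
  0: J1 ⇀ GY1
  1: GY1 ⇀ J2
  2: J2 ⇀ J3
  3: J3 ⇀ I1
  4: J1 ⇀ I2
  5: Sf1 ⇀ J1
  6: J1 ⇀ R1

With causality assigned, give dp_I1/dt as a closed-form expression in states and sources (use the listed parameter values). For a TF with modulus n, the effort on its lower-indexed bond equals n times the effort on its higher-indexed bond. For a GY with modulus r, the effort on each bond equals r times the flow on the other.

dp_I1/dt = 2*F_Sf1 - 4*p_I1/3 - 2*p_I2/5

b5 |Sf1  (Sf1 fixes flow; stroke at Sf1)
b3 |I1  (I1: I, integral causality)
b2 |J3  (J3 flow already set via bond 3)
b1 |J2  (only one effort-in slot at J2)
b0 |J1  (GY GY1: same side as bond 1)
b4 |I2  (0-jn J1 has e-setter on 0)
b6 |R1  (J1 effort already set via bond 0)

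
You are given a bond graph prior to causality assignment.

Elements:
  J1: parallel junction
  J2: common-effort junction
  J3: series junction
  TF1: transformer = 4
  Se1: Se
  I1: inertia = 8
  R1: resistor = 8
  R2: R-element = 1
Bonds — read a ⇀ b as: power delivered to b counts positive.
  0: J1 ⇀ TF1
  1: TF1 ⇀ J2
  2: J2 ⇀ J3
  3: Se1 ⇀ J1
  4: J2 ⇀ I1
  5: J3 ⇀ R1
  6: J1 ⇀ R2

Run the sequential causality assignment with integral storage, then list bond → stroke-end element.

bond 3 stroke at J1  (source Se1 imposes e)
bond 0 stroke at TF1  (0-jn J1 has e-setter on 3)
bond 6 stroke at R2  (J1: bond 3 brought effort, rest push out)
bond 1 stroke at J2  (through TF1, causality passes straight; one stroke at TF1)
bond 2 stroke at J3  (common-e at J2 fixed by 1)
bond 4 stroke at I1  (J2 effort already set via bond 1)
bond 5 stroke at R1  (J3: last free bond brings flow in)

#0 stroke→TF1
#1 stroke→J2
#2 stroke→J3
#3 stroke→J1
#4 stroke→I1
#5 stroke→R1
#6 stroke→R2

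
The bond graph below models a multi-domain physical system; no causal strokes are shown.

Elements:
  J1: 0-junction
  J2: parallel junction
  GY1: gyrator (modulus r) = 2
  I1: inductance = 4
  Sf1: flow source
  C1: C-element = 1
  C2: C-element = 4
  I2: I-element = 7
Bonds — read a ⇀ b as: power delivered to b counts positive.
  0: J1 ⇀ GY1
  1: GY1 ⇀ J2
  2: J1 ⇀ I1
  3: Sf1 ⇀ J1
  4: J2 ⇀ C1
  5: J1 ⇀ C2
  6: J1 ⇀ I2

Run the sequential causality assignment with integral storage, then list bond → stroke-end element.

b3 →Sf1  (Sf1: flow source, stroke at near end)
b2 →I1  (I1 integral (f out))
b4 →J2  (C1 outputs effort q/C1)
b1 →GY1  (common-e at J2 fixed by 4)
b0 →GY1  (through GY1, causality inverts; strokes same side of GY1)
b5 →J1  (C2 integral (e out))
b6 →I2  (J1: bond 5 brought effort, rest push out)

β0 →GY1
β1 →GY1
β2 →I1
β3 →Sf1
β4 →J2
β5 →J1
β6 →I2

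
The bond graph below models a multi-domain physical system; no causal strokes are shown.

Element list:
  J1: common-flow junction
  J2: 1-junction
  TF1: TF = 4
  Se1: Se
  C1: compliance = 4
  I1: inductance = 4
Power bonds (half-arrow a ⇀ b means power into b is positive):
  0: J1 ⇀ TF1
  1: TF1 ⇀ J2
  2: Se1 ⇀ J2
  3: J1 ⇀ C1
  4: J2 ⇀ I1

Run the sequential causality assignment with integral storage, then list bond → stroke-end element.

#0 stroke at TF1
#1 stroke at J2
#2 stroke at J2
#3 stroke at J1
#4 stroke at I1

β2 |J2  (Se1: effort source, stroke at far end)
β3 |J1  (C1 integral (e out))
β0 |TF1  (J1: last free bond brings flow in)
β1 |J2  (TF1: transformer flips bond 0)
β4 |I1  (closing 1-jn rule on J2)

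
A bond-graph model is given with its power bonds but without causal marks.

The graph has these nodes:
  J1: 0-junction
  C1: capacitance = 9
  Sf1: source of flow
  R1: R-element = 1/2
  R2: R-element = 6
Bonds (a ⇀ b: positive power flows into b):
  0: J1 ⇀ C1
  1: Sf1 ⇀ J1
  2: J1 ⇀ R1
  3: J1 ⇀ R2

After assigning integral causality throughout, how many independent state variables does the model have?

1  (C1 all integral)

bond 1 stroke at Sf1  (Sf1: flow source, stroke at near end)
bond 0 stroke at J1  (C1: C, integral causality)
bond 2 stroke at R1  (common-e at J1 fixed by 0)
bond 3 stroke at R2  (0-jn J1 has e-setter on 0)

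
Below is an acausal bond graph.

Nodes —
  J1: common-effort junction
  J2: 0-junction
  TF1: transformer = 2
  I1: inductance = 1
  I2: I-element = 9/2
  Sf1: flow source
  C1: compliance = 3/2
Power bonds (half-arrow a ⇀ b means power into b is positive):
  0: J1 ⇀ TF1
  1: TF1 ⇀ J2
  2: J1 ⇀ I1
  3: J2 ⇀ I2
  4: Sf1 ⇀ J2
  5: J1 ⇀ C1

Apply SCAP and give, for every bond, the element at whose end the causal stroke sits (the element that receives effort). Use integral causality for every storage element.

b4 stroke→Sf1  (source Sf1 imposes f)
b2 stroke→I1  (I1 integral (f out))
b3 stroke→I2  (I2 integral (f out))
b1 stroke→J2  (closing 0-jn rule on J2)
b0 stroke→TF1  (through TF1, causality passes straight; one stroke at TF1)
b5 stroke→J1  (J1 needs exactly one e-in)

#0 stroke→TF1
#1 stroke→J2
#2 stroke→I1
#3 stroke→I2
#4 stroke→Sf1
#5 stroke→J1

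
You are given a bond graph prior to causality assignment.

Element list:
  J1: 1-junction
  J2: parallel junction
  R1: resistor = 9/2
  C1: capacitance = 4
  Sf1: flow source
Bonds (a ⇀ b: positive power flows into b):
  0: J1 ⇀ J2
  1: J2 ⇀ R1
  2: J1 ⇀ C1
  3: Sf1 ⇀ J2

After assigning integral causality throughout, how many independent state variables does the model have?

bond 3 stroke at Sf1  (Sf1 fixes flow; stroke at Sf1)
bond 2 stroke at J1  (C1: C, integral causality)
bond 0 stroke at J2  (closing 1-jn rule on J1)
bond 1 stroke at R1  (common-e at J2 fixed by 0)

1  (C1 all integral)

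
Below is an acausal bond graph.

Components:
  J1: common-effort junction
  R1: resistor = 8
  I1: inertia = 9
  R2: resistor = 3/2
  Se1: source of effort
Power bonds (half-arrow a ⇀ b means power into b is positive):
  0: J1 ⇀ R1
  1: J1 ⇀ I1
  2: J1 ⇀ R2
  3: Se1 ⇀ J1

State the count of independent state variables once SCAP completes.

#3 |J1  (Se1 (Se) sets effort on bond)
#0 |R1  (common-e at J1 fixed by 3)
#1 |I1  (0-jn J1 has e-setter on 3)
#2 |R2  (common-e at J1 fixed by 3)

1  (I1 all integral)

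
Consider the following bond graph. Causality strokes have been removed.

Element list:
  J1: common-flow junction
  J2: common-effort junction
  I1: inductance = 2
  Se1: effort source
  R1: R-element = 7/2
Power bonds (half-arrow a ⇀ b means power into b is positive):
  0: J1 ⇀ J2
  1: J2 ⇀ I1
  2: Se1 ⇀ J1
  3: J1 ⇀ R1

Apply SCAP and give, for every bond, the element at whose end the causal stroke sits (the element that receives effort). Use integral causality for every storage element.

β2 stroke→J1  (source Se1 imposes e)
β1 stroke→I1  (prefer integral on I1)
β0 stroke→J2  (J2: last free bond brings effort in)
β3 stroke→J1  (common-f at J1 fixed by 0)

β0 stroke→J2
β1 stroke→I1
β2 stroke→J1
β3 stroke→J1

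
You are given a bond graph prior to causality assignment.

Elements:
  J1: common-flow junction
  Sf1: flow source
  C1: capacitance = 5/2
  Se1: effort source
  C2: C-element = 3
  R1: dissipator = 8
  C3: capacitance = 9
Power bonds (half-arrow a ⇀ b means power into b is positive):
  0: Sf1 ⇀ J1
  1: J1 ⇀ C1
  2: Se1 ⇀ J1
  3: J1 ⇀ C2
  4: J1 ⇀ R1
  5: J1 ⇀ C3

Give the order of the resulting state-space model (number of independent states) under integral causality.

3  (C1, C2, C3 all integral)

β0 →Sf1  (Sf1: flow source, stroke at near end)
β2 →J1  (source Se1 imposes e)
β1 →J1  (J1: bond 0 brought flow, rest push out)
β3 →J1  (common-f at J1 fixed by 0)
β4 →J1  (J1: bond 0 brought flow, rest push out)
β5 →J1  (1-jn J1 has f-setter on 0)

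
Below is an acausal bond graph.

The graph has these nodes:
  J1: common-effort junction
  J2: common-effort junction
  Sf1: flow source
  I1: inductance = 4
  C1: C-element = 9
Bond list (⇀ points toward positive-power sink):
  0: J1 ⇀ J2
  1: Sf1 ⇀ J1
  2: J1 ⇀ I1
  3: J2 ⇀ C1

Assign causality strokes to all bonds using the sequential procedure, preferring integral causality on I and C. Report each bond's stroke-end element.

bond 1 stroke→Sf1  (source Sf1 imposes f)
bond 2 stroke→I1  (prefer integral on I1)
bond 0 stroke→J1  (closing 0-jn rule on J1)
bond 3 stroke→J2  (J2 needs exactly one e-in)

b0 stroke at J1
b1 stroke at Sf1
b2 stroke at I1
b3 stroke at J2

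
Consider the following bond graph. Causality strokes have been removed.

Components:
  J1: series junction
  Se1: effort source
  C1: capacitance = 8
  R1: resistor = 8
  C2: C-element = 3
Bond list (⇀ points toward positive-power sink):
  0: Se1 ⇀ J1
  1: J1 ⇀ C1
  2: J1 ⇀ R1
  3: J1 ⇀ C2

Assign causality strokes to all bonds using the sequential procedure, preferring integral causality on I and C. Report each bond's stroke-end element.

β0 →J1  (source Se1 imposes e)
β1 →J1  (C1 outputs effort q/C1)
β3 →J1  (prefer integral on C2)
β2 →R1  (only one flow-in slot at J1)

b0 →J1
b1 →J1
b2 →R1
b3 →J1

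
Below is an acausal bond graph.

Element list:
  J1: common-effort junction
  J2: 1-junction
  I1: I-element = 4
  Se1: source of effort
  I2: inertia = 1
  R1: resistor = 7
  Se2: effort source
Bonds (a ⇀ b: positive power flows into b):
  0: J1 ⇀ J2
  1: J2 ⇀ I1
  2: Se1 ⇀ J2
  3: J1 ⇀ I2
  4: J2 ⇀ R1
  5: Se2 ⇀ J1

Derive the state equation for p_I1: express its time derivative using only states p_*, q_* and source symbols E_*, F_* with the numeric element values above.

β2 stroke at J2  (source Se1 imposes e)
β5 stroke at J1  (Se2: effort source, stroke at far end)
β0 stroke at J2  (common-e at J1 fixed by 5)
β3 stroke at I2  (J1 effort already set via bond 5)
β1 stroke at I1  (I1 integral (f out))
β4 stroke at J2  (J2 flow already set via bond 1)

dp_I1/dt = E_Se1 + E_Se2 - 7*p_I1/4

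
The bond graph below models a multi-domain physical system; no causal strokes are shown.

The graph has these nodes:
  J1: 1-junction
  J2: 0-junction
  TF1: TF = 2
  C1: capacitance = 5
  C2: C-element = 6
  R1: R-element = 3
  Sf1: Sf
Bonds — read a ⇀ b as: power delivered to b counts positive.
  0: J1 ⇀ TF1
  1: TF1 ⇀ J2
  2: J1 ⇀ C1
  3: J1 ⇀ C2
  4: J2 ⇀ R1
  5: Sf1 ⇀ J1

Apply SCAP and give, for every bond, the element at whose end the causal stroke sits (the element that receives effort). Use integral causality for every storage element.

b5 |Sf1  (Sf1 (Sf) sets flow on bond)
b0 |J1  (1-jn J1 has f-setter on 5)
b2 |J1  (J1: bond 5 brought flow, rest push out)
b3 |J1  (J1: bond 5 brought flow, rest push out)
b1 |TF1  (TF TF1: opposite of bond 0)
b4 |J2  (only one effort-in slot at J2)

β0 |J1
β1 |TF1
β2 |J1
β3 |J1
β4 |J2
β5 |Sf1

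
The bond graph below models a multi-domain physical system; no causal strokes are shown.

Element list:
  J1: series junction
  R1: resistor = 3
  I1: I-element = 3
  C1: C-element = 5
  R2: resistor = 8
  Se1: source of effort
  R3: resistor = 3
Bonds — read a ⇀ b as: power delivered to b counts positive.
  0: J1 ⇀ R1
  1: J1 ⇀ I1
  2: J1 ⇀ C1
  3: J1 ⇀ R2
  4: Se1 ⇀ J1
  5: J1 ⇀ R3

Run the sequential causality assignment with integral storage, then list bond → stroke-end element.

b0 |J1
b1 |I1
b2 |J1
b3 |J1
b4 |J1
b5 |J1

bond 4 |J1  (Se1 fixes effort; stroke away)
bond 1 |I1  (I1 integral (f out))
bond 0 |J1  (1-jn J1 has f-setter on 1)
bond 2 |J1  (1-jn J1 has f-setter on 1)
bond 3 |J1  (1-jn J1 has f-setter on 1)
bond 5 |J1  (1-jn J1 has f-setter on 1)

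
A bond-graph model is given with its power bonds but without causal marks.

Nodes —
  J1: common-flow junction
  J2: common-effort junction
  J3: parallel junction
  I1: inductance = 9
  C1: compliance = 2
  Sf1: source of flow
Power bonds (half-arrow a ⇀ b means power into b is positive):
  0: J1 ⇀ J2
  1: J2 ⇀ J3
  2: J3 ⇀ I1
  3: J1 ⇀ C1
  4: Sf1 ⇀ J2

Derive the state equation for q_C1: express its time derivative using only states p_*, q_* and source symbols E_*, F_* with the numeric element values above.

b4 stroke→Sf1  (source Sf1 imposes f)
b2 stroke→I1  (I1: I, integral causality)
b1 stroke→J3  (J3 needs exactly one e-in)
b0 stroke→J2  (J2 needs exactly one e-in)
b3 stroke→J1  (J1: bond 0 brought flow, rest push out)

dq_C1/dt = -F_Sf1 + p_I1/9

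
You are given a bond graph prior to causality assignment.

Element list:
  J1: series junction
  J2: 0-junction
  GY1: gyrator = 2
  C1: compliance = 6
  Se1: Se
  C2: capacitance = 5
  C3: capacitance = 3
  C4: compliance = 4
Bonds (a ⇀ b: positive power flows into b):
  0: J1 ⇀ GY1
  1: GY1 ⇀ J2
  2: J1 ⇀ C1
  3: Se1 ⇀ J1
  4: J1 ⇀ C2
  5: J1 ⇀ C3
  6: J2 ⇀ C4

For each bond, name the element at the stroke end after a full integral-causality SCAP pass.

b0 |GY1
b1 |GY1
b2 |J1
b3 |J1
b4 |J1
b5 |J1
b6 |J2

β3 |J1  (Se1 fixes effort; stroke away)
β2 |J1  (C1: C, integral causality)
β4 |J1  (C2 integral (e out))
β5 |J1  (C3 integral (e out))
β0 |GY1  (closing 1-jn rule on J1)
β1 |GY1  (GY1: gyrator matches bond 0)
β6 |J2  (only one effort-in slot at J2)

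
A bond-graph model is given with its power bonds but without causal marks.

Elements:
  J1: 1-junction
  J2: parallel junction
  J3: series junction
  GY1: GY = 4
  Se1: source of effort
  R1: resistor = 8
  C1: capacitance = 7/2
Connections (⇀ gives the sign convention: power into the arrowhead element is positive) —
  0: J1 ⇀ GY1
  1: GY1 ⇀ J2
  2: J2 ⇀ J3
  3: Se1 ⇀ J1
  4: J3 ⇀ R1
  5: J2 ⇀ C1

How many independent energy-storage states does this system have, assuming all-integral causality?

#3 stroke at J1  (Se1: effort source, stroke at far end)
#0 stroke at GY1  (closing 1-jn rule on J1)
#1 stroke at GY1  (GY GY1: same side as bond 0)
#5 stroke at J2  (C1 integral (e out))
#2 stroke at J3  (J2: bond 5 brought effort, rest push out)
#4 stroke at R1  (closing 1-jn rule on J3)

1  (C1 all integral)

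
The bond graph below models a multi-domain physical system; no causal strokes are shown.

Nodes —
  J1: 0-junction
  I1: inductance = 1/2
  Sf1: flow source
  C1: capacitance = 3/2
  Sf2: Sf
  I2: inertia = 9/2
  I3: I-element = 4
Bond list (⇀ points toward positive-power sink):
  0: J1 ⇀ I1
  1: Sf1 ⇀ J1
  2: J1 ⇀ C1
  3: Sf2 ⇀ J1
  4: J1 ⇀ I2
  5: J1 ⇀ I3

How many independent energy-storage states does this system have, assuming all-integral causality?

bond 1 |Sf1  (Sf1: flow source, stroke at near end)
bond 3 |Sf2  (Sf2 (Sf) sets flow on bond)
bond 0 |I1  (I1: I, integral causality)
bond 2 |J1  (prefer integral on C1)
bond 4 |I2  (common-e at J1 fixed by 2)
bond 5 |I3  (J1 effort already set via bond 2)

4  (C1, I1, I2, I3 all integral)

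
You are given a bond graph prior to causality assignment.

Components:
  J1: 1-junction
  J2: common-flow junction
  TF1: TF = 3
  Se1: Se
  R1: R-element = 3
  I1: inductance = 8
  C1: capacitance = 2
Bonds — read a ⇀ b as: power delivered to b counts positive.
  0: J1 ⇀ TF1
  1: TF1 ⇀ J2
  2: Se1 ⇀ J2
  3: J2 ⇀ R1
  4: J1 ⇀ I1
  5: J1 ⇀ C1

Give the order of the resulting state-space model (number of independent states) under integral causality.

b2 stroke→J2  (Se1 fixes effort; stroke away)
b4 stroke→I1  (I1 integral (f out))
b0 stroke→J1  (J1: bond 4 brought flow, rest push out)
b5 stroke→J1  (J1: bond 4 brought flow, rest push out)
b1 stroke→TF1  (TF1: transformer flips bond 0)
b3 stroke→J2  (J2 flow already set via bond 1)

2  (C1, I1 all integral)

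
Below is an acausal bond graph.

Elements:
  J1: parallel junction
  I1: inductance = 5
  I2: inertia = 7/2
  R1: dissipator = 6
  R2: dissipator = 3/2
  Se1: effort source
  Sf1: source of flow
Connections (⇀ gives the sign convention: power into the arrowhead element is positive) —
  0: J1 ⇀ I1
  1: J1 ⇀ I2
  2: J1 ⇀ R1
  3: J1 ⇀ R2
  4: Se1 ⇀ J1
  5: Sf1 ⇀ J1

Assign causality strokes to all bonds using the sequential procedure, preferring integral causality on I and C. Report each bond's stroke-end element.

#0 |I1
#1 |I2
#2 |R1
#3 |R2
#4 |J1
#5 |Sf1

#4 |J1  (Se1: effort source, stroke at far end)
#5 |Sf1  (Sf1 (Sf) sets flow on bond)
#0 |I1  (J1: bond 4 brought effort, rest push out)
#1 |I2  (common-e at J1 fixed by 4)
#2 |R1  (common-e at J1 fixed by 4)
#3 |R2  (J1 effort already set via bond 4)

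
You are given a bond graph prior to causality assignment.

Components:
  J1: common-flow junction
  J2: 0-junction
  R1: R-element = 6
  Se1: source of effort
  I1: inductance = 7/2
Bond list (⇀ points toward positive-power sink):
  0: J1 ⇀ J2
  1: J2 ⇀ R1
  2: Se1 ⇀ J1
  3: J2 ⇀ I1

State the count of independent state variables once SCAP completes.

1  (I1 all integral)

#2 →J1  (Se1 fixes effort; stroke away)
#0 →J2  (J1: last free bond brings flow in)
#1 →R1  (J2: bond 0 brought effort, rest push out)
#3 →I1  (J2 effort already set via bond 0)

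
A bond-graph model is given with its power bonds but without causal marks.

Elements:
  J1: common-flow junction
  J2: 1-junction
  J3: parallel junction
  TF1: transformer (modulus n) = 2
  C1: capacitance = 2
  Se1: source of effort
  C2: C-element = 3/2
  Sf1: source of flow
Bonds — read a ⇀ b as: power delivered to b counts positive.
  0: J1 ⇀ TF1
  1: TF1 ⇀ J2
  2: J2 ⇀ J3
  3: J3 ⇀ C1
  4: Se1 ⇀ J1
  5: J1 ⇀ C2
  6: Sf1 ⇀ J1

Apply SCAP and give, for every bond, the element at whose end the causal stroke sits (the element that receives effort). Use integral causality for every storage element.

bond 4 →J1  (source Se1 imposes e)
bond 6 →Sf1  (Sf1 fixes flow; stroke at Sf1)
bond 0 →J1  (1-jn J1 has f-setter on 6)
bond 5 →J1  (1-jn J1 has f-setter on 6)
bond 1 →TF1  (TF1: transformer flips bond 0)
bond 2 →J2  (common-f at J2 fixed by 1)
bond 3 →J3  (only one effort-in slot at J3)

β0 stroke at J1
β1 stroke at TF1
β2 stroke at J2
β3 stroke at J3
β4 stroke at J1
β5 stroke at J1
β6 stroke at Sf1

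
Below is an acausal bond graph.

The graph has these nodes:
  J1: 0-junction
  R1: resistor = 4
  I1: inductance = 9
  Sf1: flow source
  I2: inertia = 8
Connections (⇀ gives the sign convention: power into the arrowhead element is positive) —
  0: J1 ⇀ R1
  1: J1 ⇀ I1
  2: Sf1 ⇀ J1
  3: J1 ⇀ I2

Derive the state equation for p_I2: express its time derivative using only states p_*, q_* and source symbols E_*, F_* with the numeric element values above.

#2 |Sf1  (Sf1 fixes flow; stroke at Sf1)
#1 |I1  (prefer integral on I1)
#3 |I2  (I2 outputs flow p/I2)
#0 |J1  (J1 needs exactly one e-in)

dp_I2/dt = 4*F_Sf1 - 4*p_I1/9 - p_I2/2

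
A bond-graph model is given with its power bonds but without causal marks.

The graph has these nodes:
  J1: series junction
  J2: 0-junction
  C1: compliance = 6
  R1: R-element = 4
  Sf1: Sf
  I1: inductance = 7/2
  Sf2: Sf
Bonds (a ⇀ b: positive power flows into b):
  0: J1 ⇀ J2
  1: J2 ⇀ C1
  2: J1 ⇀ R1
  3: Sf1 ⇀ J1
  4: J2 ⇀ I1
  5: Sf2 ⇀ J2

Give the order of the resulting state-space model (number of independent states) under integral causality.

#3 stroke at Sf1  (Sf1: flow source, stroke at near end)
#5 stroke at Sf2  (Sf2: flow source, stroke at near end)
#0 stroke at J1  (common-f at J1 fixed by 3)
#2 stroke at J1  (1-jn J1 has f-setter on 3)
#1 stroke at J2  (C1: C, integral causality)
#4 stroke at I1  (J2: bond 1 brought effort, rest push out)

2  (C1, I1 all integral)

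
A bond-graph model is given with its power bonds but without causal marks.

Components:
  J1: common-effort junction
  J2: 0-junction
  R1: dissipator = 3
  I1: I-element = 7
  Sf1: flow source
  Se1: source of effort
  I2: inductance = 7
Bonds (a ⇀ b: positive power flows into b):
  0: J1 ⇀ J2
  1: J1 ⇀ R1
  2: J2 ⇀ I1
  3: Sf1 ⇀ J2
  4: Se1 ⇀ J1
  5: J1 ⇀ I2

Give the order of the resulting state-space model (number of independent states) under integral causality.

2  (I1, I2 all integral)

b3 |Sf1  (Sf1 fixes flow; stroke at Sf1)
b4 |J1  (Se1: effort source, stroke at far end)
b0 |J2  (common-e at J1 fixed by 4)
b1 |R1  (common-e at J1 fixed by 4)
b5 |I2  (common-e at J1 fixed by 4)
b2 |I1  (common-e at J2 fixed by 0)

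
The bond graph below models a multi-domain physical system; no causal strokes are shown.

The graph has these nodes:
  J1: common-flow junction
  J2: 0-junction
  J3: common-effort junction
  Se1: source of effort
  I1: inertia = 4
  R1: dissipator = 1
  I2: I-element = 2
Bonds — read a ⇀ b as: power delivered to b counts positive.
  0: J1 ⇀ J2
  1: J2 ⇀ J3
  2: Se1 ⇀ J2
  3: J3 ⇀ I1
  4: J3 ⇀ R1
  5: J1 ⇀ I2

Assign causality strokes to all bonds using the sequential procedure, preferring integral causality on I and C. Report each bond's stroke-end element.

β0 |J1
β1 |J3
β2 |J2
β3 |I1
β4 |R1
β5 |I2

b2 stroke at J2  (Se1 fixes effort; stroke away)
b0 stroke at J1  (J2: bond 2 brought effort, rest push out)
b1 stroke at J3  (0-jn J2 has e-setter on 2)
b3 stroke at I1  (common-e at J3 fixed by 1)
b4 stroke at R1  (0-jn J3 has e-setter on 1)
b5 stroke at I2  (J1: last free bond brings flow in)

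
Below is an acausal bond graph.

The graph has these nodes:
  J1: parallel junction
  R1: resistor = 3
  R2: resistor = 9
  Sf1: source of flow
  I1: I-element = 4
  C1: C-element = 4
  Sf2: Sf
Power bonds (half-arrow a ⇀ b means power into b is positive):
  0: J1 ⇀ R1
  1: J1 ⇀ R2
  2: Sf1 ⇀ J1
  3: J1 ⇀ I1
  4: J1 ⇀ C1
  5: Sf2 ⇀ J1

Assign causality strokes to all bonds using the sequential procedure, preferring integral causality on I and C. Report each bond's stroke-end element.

#2 |Sf1  (Sf1 fixes flow; stroke at Sf1)
#5 |Sf2  (Sf2: flow source, stroke at near end)
#3 |I1  (I1 outputs flow p/I1)
#4 |J1  (C1: C, integral causality)
#0 |R1  (0-jn J1 has e-setter on 4)
#1 |R2  (0-jn J1 has e-setter on 4)

#0 stroke at R1
#1 stroke at R2
#2 stroke at Sf1
#3 stroke at I1
#4 stroke at J1
#5 stroke at Sf2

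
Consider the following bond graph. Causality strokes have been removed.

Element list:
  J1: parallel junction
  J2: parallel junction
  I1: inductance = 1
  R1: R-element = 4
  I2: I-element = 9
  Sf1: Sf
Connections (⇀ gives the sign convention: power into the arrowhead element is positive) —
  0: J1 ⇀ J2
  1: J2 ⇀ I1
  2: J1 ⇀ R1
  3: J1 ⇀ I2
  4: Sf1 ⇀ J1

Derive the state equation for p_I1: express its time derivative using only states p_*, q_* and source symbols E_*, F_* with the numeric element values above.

#4 →Sf1  (Sf1 fixes flow; stroke at Sf1)
#1 →I1  (prefer integral on I1)
#0 →J2  (only one effort-in slot at J2)
#3 →I2  (I2: I, integral causality)
#2 →J1  (closing 0-jn rule on J1)

dp_I1/dt = 4*F_Sf1 - 4*p_I1 - 4*p_I2/9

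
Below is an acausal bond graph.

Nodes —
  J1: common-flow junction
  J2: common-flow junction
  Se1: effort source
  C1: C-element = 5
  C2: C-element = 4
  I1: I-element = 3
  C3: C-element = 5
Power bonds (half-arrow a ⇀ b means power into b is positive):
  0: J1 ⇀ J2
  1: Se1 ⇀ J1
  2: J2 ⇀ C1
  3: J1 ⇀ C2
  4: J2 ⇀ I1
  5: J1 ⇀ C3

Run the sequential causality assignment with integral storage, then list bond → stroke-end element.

β1 →J1  (Se1 (Se) sets effort on bond)
β2 →J2  (C1 outputs effort q/C1)
β3 →J1  (prefer integral on C2)
β4 →I1  (I1: I, integral causality)
β0 →J2  (J2 flow already set via bond 4)
β5 →J1  (J1 flow already set via bond 0)

b0 →J2
b1 →J1
b2 →J2
b3 →J1
b4 →I1
b5 →J1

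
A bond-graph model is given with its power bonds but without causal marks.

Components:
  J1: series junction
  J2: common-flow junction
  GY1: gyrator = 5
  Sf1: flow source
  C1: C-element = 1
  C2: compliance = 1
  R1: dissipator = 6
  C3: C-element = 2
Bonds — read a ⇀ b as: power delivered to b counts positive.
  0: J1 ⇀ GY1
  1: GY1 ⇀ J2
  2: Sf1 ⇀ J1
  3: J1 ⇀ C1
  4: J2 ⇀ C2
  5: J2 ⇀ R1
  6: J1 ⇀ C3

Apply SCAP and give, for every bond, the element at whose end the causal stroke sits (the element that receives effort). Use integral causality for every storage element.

bond 2 stroke at Sf1  (Sf1: flow source, stroke at near end)
bond 0 stroke at J1  (common-f at J1 fixed by 2)
bond 3 stroke at J1  (J1: bond 2 brought flow, rest push out)
bond 6 stroke at J1  (1-jn J1 has f-setter on 2)
bond 1 stroke at J2  (GY1: gyrator matches bond 0)
bond 4 stroke at J2  (prefer integral on C2)
bond 5 stroke at R1  (J2 needs exactly one f-in)

bond 0 |J1
bond 1 |J2
bond 2 |Sf1
bond 3 |J1
bond 4 |J2
bond 5 |R1
bond 6 |J1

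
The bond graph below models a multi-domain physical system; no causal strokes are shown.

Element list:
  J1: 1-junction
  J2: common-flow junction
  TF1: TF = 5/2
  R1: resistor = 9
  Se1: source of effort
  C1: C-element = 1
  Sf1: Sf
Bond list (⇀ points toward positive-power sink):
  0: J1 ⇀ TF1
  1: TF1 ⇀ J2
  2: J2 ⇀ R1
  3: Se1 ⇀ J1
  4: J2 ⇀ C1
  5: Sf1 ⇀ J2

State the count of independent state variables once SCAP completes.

b3 stroke→J1  (source Se1 imposes e)
b5 stroke→Sf1  (Sf1: flow source, stroke at near end)
b0 stroke→TF1  (J1 needs exactly one f-in)
b1 stroke→J2  (common-f at J2 fixed by 5)
b2 stroke→J2  (common-f at J2 fixed by 5)
b4 stroke→J2  (J2: bond 5 brought flow, rest push out)

1  (C1 all integral)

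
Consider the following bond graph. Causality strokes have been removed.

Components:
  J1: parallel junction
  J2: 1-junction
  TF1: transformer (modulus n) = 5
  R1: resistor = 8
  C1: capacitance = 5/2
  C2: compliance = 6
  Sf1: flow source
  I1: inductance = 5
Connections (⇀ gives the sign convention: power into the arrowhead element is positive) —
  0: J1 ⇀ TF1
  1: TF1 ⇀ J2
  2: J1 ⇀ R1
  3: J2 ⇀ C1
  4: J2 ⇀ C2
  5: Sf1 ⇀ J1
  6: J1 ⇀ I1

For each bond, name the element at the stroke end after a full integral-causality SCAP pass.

b5 stroke→Sf1  (Sf1: flow source, stroke at near end)
b3 stroke→J2  (C1 integral (e out))
b4 stroke→J2  (C2 outputs effort q/C2)
b1 stroke→TF1  (J2: last free bond brings flow in)
b0 stroke→J1  (TF1: transformer flips bond 1)
b2 stroke→R1  (0-jn J1 has e-setter on 0)
b6 stroke→I1  (common-e at J1 fixed by 0)

bond 0 →J1
bond 1 →TF1
bond 2 →R1
bond 3 →J2
bond 4 →J2
bond 5 →Sf1
bond 6 →I1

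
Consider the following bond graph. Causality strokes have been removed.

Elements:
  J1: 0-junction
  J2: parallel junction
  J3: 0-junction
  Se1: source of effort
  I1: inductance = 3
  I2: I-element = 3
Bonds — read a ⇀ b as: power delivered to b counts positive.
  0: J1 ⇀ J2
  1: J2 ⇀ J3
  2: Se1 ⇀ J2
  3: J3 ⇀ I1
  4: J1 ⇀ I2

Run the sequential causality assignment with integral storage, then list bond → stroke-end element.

#2 stroke→J2  (source Se1 imposes e)
#0 stroke→J1  (J2 effort already set via bond 2)
#1 stroke→J3  (common-e at J2 fixed by 2)
#3 stroke→I1  (J3: bond 1 brought effort, rest push out)
#4 stroke→I2  (0-jn J1 has e-setter on 0)

β0 →J1
β1 →J3
β2 →J2
β3 →I1
β4 →I2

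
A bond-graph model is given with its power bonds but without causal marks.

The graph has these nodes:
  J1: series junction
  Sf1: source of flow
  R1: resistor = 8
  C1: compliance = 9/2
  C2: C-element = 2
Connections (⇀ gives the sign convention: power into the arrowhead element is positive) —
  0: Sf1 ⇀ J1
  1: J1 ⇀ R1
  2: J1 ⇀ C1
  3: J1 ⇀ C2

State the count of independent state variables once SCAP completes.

b0 stroke at Sf1  (Sf1 fixes flow; stroke at Sf1)
b1 stroke at J1  (J1 flow already set via bond 0)
b2 stroke at J1  (J1 flow already set via bond 0)
b3 stroke at J1  (common-f at J1 fixed by 0)

2  (C1, C2 all integral)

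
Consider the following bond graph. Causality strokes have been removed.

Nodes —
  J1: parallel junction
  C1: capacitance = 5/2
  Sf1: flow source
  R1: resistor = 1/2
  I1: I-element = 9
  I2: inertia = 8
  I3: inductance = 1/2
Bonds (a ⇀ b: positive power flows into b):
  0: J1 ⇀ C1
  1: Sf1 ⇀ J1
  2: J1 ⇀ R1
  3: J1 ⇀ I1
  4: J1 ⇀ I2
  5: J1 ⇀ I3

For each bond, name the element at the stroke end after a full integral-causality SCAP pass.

#0 |J1
#1 |Sf1
#2 |R1
#3 |I1
#4 |I2
#5 |I3

bond 1 stroke at Sf1  (Sf1 fixes flow; stroke at Sf1)
bond 0 stroke at J1  (C1 integral (e out))
bond 2 stroke at R1  (common-e at J1 fixed by 0)
bond 3 stroke at I1  (J1: bond 0 brought effort, rest push out)
bond 4 stroke at I2  (J1 effort already set via bond 0)
bond 5 stroke at I3  (0-jn J1 has e-setter on 0)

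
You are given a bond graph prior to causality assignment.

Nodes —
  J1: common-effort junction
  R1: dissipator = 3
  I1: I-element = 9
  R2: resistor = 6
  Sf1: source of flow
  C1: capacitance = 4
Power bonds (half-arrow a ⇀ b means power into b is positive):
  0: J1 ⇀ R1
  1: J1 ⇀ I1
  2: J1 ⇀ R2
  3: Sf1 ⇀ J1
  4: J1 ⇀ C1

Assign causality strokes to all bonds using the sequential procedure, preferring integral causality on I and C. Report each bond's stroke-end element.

#3 →Sf1  (Sf1 fixes flow; stroke at Sf1)
#1 →I1  (I1: I, integral causality)
#4 →J1  (C1: C, integral causality)
#0 →R1  (common-e at J1 fixed by 4)
#2 →R2  (J1 effort already set via bond 4)

bond 0 |R1
bond 1 |I1
bond 2 |R2
bond 3 |Sf1
bond 4 |J1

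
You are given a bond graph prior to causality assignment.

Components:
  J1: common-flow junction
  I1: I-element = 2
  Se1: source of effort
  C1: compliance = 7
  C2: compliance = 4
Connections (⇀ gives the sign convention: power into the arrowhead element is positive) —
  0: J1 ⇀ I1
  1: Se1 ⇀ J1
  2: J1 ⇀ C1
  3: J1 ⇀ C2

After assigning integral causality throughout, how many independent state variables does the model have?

3  (C1, C2, I1 all integral)

bond 1 |J1  (source Se1 imposes e)
bond 0 |I1  (I1 integral (f out))
bond 2 |J1  (common-f at J1 fixed by 0)
bond 3 |J1  (common-f at J1 fixed by 0)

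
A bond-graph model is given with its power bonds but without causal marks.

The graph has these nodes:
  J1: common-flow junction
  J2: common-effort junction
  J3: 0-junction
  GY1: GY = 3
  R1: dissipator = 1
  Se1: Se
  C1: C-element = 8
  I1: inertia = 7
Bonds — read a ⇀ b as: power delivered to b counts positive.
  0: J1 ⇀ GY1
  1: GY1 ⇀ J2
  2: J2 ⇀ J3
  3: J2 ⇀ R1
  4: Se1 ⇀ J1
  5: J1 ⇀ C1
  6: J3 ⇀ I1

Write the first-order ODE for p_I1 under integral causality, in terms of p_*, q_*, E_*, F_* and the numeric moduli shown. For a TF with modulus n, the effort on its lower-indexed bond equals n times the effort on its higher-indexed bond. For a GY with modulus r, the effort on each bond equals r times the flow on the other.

bond 4 |J1  (Se1: effort source, stroke at far end)
bond 5 |J1  (C1 integral (e out))
bond 0 |GY1  (J1 needs exactly one f-in)
bond 1 |GY1  (GY1: gyrator matches bond 0)
bond 6 |I1  (I1 outputs flow p/I1)
bond 2 |J3  (closing 0-jn rule on J3)
bond 3 |J2  (closing 0-jn rule on J2)

dp_I1/dt = E_Se1/3 - p_I1/7 - q_C1/24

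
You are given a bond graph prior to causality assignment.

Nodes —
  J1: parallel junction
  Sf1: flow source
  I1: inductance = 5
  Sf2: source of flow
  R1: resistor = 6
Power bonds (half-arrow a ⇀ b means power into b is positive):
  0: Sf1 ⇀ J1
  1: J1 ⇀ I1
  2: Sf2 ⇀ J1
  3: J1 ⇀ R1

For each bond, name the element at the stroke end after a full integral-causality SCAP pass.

β0 stroke→Sf1  (Sf1 (Sf) sets flow on bond)
β2 stroke→Sf2  (Sf2: flow source, stroke at near end)
β1 stroke→I1  (I1 outputs flow p/I1)
β3 stroke→J1  (J1 needs exactly one e-in)

#0 |Sf1
#1 |I1
#2 |Sf2
#3 |J1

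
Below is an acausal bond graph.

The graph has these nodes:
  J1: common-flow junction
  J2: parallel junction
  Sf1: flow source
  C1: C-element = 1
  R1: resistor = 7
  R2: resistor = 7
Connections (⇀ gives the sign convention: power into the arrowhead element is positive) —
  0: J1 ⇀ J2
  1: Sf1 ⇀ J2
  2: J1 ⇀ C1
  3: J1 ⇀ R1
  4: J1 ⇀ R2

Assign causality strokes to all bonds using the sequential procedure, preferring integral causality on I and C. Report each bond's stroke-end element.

β1 stroke→Sf1  (source Sf1 imposes f)
β0 stroke→J2  (J2 needs exactly one e-in)
β2 stroke→J1  (common-f at J1 fixed by 0)
β3 stroke→J1  (1-jn J1 has f-setter on 0)
β4 stroke→J1  (1-jn J1 has f-setter on 0)

β0 stroke at J2
β1 stroke at Sf1
β2 stroke at J1
β3 stroke at J1
β4 stroke at J1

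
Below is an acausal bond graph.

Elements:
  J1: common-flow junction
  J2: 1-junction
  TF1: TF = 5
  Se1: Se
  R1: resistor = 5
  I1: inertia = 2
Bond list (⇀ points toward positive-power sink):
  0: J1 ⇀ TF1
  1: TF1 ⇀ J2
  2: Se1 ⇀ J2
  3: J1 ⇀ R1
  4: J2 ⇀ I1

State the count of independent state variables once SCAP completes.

1  (I1 all integral)

bond 2 |J2  (source Se1 imposes e)
bond 4 |I1  (I1 outputs flow p/I1)
bond 1 |J2  (1-jn J2 has f-setter on 4)
bond 0 |TF1  (through TF1, causality passes straight; one stroke at TF1)
bond 3 |J1  (J1: bond 0 brought flow, rest push out)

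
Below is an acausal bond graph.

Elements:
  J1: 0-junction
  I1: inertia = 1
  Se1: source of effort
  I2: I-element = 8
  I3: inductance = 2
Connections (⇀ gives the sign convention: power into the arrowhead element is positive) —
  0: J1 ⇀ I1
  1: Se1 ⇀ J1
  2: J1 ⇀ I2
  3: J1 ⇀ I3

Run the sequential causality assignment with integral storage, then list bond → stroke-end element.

#0 |I1
#1 |J1
#2 |I2
#3 |I3

#1 stroke at J1  (source Se1 imposes e)
#0 stroke at I1  (common-e at J1 fixed by 1)
#2 stroke at I2  (common-e at J1 fixed by 1)
#3 stroke at I3  (common-e at J1 fixed by 1)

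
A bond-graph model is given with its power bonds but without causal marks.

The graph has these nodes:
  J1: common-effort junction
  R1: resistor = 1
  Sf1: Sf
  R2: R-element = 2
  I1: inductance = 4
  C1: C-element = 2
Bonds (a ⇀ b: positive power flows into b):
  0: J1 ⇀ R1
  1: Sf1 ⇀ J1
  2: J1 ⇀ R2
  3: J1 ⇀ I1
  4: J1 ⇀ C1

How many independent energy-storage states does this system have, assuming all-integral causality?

bond 1 →Sf1  (source Sf1 imposes f)
bond 3 →I1  (I1 outputs flow p/I1)
bond 4 →J1  (C1 integral (e out))
bond 0 →R1  (0-jn J1 has e-setter on 4)
bond 2 →R2  (J1: bond 4 brought effort, rest push out)

2  (C1, I1 all integral)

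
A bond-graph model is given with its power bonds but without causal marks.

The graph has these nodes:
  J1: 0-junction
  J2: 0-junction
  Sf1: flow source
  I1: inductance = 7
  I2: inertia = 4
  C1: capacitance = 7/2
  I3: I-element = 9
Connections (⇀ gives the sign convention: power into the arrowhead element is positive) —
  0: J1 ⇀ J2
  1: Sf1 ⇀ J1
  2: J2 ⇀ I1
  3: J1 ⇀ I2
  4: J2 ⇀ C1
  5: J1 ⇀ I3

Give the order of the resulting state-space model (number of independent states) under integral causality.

b1 →Sf1  (Sf1 fixes flow; stroke at Sf1)
b2 →I1  (I1 outputs flow p/I1)
b3 →I2  (I2 integral (f out))
b4 →J2  (C1 integral (e out))
b0 →J1  (0-jn J2 has e-setter on 4)
b5 →I3  (common-e at J1 fixed by 0)

4  (C1, I1, I2, I3 all integral)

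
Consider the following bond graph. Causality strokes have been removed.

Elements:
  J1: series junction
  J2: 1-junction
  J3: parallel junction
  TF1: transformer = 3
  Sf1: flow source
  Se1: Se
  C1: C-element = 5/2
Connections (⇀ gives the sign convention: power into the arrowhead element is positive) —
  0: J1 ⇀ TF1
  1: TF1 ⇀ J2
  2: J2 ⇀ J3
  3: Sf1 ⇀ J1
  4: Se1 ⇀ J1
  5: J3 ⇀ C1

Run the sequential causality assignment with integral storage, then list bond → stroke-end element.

b3 stroke at Sf1  (source Sf1 imposes f)
b4 stroke at J1  (Se1: effort source, stroke at far end)
b0 stroke at J1  (J1: bond 3 brought flow, rest push out)
b1 stroke at TF1  (TF TF1: opposite of bond 0)
b2 stroke at J2  (1-jn J2 has f-setter on 1)
b5 stroke at J3  (closing 0-jn rule on J3)

b0 stroke at J1
b1 stroke at TF1
b2 stroke at J2
b3 stroke at Sf1
b4 stroke at J1
b5 stroke at J3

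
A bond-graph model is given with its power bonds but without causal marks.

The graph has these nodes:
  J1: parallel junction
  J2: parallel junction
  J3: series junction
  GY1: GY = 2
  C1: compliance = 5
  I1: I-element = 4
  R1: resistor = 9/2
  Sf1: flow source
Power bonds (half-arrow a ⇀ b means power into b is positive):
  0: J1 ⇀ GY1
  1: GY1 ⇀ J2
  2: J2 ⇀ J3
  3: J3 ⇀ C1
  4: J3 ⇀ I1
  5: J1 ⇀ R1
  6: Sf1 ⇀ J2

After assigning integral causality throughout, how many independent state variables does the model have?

bond 6 stroke→Sf1  (source Sf1 imposes f)
bond 3 stroke→J3  (C1 integral (e out))
bond 4 stroke→I1  (I1 outputs flow p/I1)
bond 2 stroke→J3  (common-f at J3 fixed by 4)
bond 1 stroke→J2  (J2: last free bond brings effort in)
bond 0 stroke→J1  (GY1: gyrator matches bond 1)
bond 5 stroke→R1  (common-e at J1 fixed by 0)

2  (C1, I1 all integral)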